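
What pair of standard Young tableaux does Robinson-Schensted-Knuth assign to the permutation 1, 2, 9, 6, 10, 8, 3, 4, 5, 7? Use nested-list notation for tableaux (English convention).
Insert each entry of the permutation into P by Schensted row insertion, recording in Q the position of each new cell.

Insert 1: appended to row 1. P = [[1]].
Insert 2: appended to row 1. P = [[1, 2]].
Insert 9: appended to row 1. P = [[1, 2, 9]].
Insert 6: 6 bumps 9 from row 1; 9 starts row 2. P = [[1, 2, 6], [9]].
Insert 10: appended to row 1. P = [[1, 2, 6, 10], [9]].
Insert 8: 8 bumps 10 from row 1; 10 appends to row 2. P = [[1, 2, 6, 8], [9, 10]].
Insert 3: 3 bumps 6 from row 1; 6 bumps 9 from row 2; 9 starts row 3. P = [[1, 2, 3, 8], [6, 10], [9]].
Insert 4: 4 bumps 8 from row 1; 8 bumps 10 from row 2; 10 appends to row 3. P = [[1, 2, 3, 4], [6, 8], [9, 10]].
Insert 5: appended to row 1. P = [[1, 2, 3, 4, 5], [6, 8], [9, 10]].
Insert 7: appended to row 1. P = [[1, 2, 3, 4, 5, 7], [6, 8], [9, 10]].

So P = [[1, 2, 3, 4, 5, 7], [6, 8], [9, 10]], Q = [[1, 2, 3, 5, 9, 10], [4, 6], [7, 8]].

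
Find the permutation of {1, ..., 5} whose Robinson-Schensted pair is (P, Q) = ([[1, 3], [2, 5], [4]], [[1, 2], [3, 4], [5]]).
Reverse the RSK construction: for i from n down to 1, find the cell of Q containing i, remove the entry at that cell from P, and reverse-bump it up through P; the value ejected from row 1 is w(i).

Step i=5: Q has 5 at row 3, column 1; remove 4 from row 3 of P and reverse-bump: 4 enters row 2 and ejects 2; 2 enters row 1 and ejects 1. So w(5) = 1. P is now [[2, 3], [4, 5]].
Step i=4: Q has 4 at row 2, column 2; remove 5 from row 2 of P and reverse-bump: 5 enters row 1 and ejects 3. So w(4) = 3. P is now [[2, 5], [4]].
Step i=3: Q has 3 at row 2, column 1; remove 4 from row 2 of P and reverse-bump: 4 enters row 1 and ejects 2. So w(3) = 2. P is now [[4, 5]].
Step i=2: Q has 2 at row 1, column 2; remove that cell from P, ejecting 5. So w(2) = 5. P is now [[4]].
Step i=1: Q has 1 at row 1, column 1; remove that cell from P, ejecting 4. So w(1) = 4. P is now [].

So w = 4 5 2 3 1.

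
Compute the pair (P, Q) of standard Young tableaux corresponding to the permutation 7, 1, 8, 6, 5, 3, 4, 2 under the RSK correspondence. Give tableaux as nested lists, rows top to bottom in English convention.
P = [[1, 2, 4], [3, 8], [5], [6], [7]], Q = [[1, 3, 7], [2, 4], [5], [6], [8]]

Insert each entry of the permutation into P by Schensted row insertion, recording in Q the position of each new cell.

Insert 7: appended to row 1. P = [[7]].
Insert 1: 1 bumps 7 from row 1; 7 starts row 2. P = [[1], [7]].
Insert 8: appended to row 1. P = [[1, 8], [7]].
Insert 6: 6 bumps 8 from row 1; 8 appends to row 2. P = [[1, 6], [7, 8]].
Insert 5: 5 bumps 6 from row 1; 6 bumps 7 from row 2; 7 starts row 3. P = [[1, 5], [6, 8], [7]].
Insert 3: 3 bumps 5 from row 1; 5 bumps 6 from row 2; 6 bumps 7 from row 3; 7 starts row 4. P = [[1, 3], [5, 8], [6], [7]].
Insert 4: appended to row 1. P = [[1, 3, 4], [5, 8], [6], [7]].
Insert 2: 2 bumps 3 from row 1; 3 bumps 5 from row 2; 5 bumps 6 from row 3; 6 bumps 7 from row 4; 7 starts row 5. P = [[1, 2, 4], [3, 8], [5], [6], [7]].

So P = [[1, 2, 4], [3, 8], [5], [6], [7]], Q = [[1, 3, 7], [2, 4], [5], [6], [8]].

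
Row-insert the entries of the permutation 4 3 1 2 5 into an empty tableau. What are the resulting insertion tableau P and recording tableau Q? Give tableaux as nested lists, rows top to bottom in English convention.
Insert each entry of the permutation into P by Schensted row insertion, recording in Q the position of each new cell.

After inserting 4: P = [[4]].
After inserting 3: P = [[3], [4]].
After inserting 1: P = [[1], [3], [4]].
After inserting 2: P = [[1, 2], [3], [4]].
After inserting 5: P = [[1, 2, 5], [3], [4]].

So P = [[1, 2, 5], [3], [4]], Q = [[1, 4, 5], [2], [3]].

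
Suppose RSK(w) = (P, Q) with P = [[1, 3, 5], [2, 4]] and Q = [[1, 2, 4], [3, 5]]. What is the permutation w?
Reverse the RSK construction: for i from n down to 1, find the cell of Q containing i, remove the entry at that cell from P, and reverse-bump it up through P; the value ejected from row 1 is w(i).

Step i=5: Q has 5 at row 2, column 2; remove 4 from row 2 of P and reverse-bump: 4 enters row 1 and ejects 3. So w(5) = 3. P is now [[1, 4, 5], [2]].
Step i=4: Q has 4 at row 1, column 3; remove that cell from P, ejecting 5. So w(4) = 5. P is now [[1, 4], [2]].
Step i=3: Q has 3 at row 2, column 1; remove 2 from row 2 of P and reverse-bump: 2 enters row 1 and ejects 1. So w(3) = 1. P is now [[2, 4]].
Step i=2: Q has 2 at row 1, column 2; remove that cell from P, ejecting 4. So w(2) = 4. P is now [[2]].
Step i=1: Q has 1 at row 1, column 1; remove that cell from P, ejecting 2. So w(1) = 2. P is now [].

So w = 2 4 1 5 3.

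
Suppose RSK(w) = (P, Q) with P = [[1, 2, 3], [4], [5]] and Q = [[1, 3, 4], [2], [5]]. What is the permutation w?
5 1 2 4 3

Reverse the RSK construction: for i from n down to 1, find the cell of Q containing i, remove the entry at that cell from P, and reverse-bump it up through P; the value ejected from row 1 is w(i).

Step i=5: Q has 5 at row 3, column 1; remove 5 from row 3 of P and reverse-bump: 5 enters row 2 and ejects 4; 4 enters row 1 and ejects 3. So w(5) = 3. P is now [[1, 2, 4], [5]].
Step i=4: Q has 4 at row 1, column 3; remove that cell from P, ejecting 4. So w(4) = 4. P is now [[1, 2], [5]].
Step i=3: Q has 3 at row 1, column 2; remove that cell from P, ejecting 2. So w(3) = 2. P is now [[1], [5]].
Step i=2: Q has 2 at row 2, column 1; remove 5 from row 2 of P and reverse-bump: 5 enters row 1 and ejects 1. So w(2) = 1. P is now [[5]].
Step i=1: Q has 1 at row 1, column 1; remove that cell from P, ejecting 5. So w(1) = 5. P is now [].

So w = 5 1 2 4 3.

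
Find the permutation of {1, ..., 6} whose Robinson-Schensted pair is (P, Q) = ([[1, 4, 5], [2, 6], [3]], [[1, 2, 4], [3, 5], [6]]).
Reverse the RSK construction: for i from n down to 1, find the cell of Q containing i, remove the entry at that cell from P, and reverse-bump it up through P; the value ejected from row 1 is w(i).

Step i=6: Q has 6 at row 3, column 1; remove 3 from row 3 of P and reverse-bump: 3 enters row 2 and ejects 2; 2 enters row 1 and ejects 1. So w(6) = 1. P is now [[2, 4, 5], [3, 6]].
Step i=5: Q has 5 at row 2, column 2; remove 6 from row 2 of P and reverse-bump: 6 enters row 1 and ejects 5. So w(5) = 5. P is now [[2, 4, 6], [3]].
Step i=4: Q has 4 at row 1, column 3; remove that cell from P, ejecting 6. So w(4) = 6. P is now [[2, 4], [3]].
Step i=3: Q has 3 at row 2, column 1; remove 3 from row 2 of P and reverse-bump: 3 enters row 1 and ejects 2. So w(3) = 2. P is now [[3, 4]].
Step i=2: Q has 2 at row 1, column 2; remove that cell from P, ejecting 4. So w(2) = 4. P is now [[3]].
Step i=1: Q has 1 at row 1, column 1; remove that cell from P, ejecting 3. So w(1) = 3. P is now [].

So w = 3 4 2 6 5 1.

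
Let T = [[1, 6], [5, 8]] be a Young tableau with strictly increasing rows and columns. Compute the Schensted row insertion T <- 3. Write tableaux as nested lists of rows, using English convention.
[[1, 3], [5, 6], [8]]

In row 1, 3 replaces 6 (the leftmost entry greater than 3); 6 is bumped to row 2. In row 2, 6 replaces 8 (the leftmost entry greater than 6); 8 is bumped to row 3. 8 starts a new row 3. The new tableau is [[1, 3], [5, 6], [8]].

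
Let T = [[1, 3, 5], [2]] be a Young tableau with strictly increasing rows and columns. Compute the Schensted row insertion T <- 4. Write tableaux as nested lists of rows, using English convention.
[[1, 3, 4], [2, 5]]

In row 1, 4 replaces 5 (the leftmost entry greater than 4); 5 is bumped to row 2. 5 is appended to row 2. The new tableau is [[1, 3, 4], [2, 5]].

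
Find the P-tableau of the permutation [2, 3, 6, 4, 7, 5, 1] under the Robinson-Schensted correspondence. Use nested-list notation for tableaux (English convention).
Insert 2: appended to row 1. P = [[2]].
Insert 3: appended to row 1. P = [[2, 3]].
Insert 6: appended to row 1. P = [[2, 3, 6]].
Insert 4: 4 bumps 6 from row 1; 6 starts row 2. P = [[2, 3, 4], [6]].
Insert 7: appended to row 1. P = [[2, 3, 4, 7], [6]].
Insert 5: 5 bumps 7 from row 1; 7 appends to row 2. P = [[2, 3, 4, 5], [6, 7]].
Insert 1: 1 bumps 2 from row 1; 2 bumps 6 from row 2; 6 starts row 3. P = [[1, 3, 4, 5], [2, 7], [6]].

So P = [[1, 3, 4, 5], [2, 7], [6]].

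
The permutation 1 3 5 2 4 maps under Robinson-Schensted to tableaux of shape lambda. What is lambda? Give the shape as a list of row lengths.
[3, 2]

Row-insert each entry into an empty tableau.

After inserting 1: P = [[1]].
After inserting 3: P = [[1, 3]].
After inserting 5: P = [[1, 3, 5]].
After inserting 2: P = [[1, 2, 5], [3]].
After inserting 4: P = [[1, 2, 4], [3, 5]].

The final insertion tableau P = [[1, 2, 4], [3, 5]] has shape [3, 2].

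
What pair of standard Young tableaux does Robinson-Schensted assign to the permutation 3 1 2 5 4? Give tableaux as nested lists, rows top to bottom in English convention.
Insert each entry of the permutation into P by Schensted row insertion, recording in Q the position of each new cell.

After inserting 3: P = [[3]].
After inserting 1: P = [[1], [3]].
After inserting 2: P = [[1, 2], [3]].
After inserting 5: P = [[1, 2, 5], [3]].
After inserting 4: P = [[1, 2, 4], [3, 5]].

So P = [[1, 2, 4], [3, 5]], Q = [[1, 3, 4], [2, 5]].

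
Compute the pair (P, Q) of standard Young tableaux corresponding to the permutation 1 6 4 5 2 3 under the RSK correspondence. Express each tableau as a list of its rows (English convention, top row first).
Insert each entry of the permutation into P by Schensted row insertion, recording in Q the position of each new cell.

Insert 1: appended to row 1. P = [[1]].
Insert 6: appended to row 1. P = [[1, 6]].
Insert 4: 4 bumps 6 from row 1; 6 starts row 2. P = [[1, 4], [6]].
Insert 5: appended to row 1. P = [[1, 4, 5], [6]].
Insert 2: 2 bumps 4 from row 1; 4 bumps 6 from row 2; 6 starts row 3. P = [[1, 2, 5], [4], [6]].
Insert 3: 3 bumps 5 from row 1; 5 appends to row 2. P = [[1, 2, 3], [4, 5], [6]].

So P = [[1, 2, 3], [4, 5], [6]], Q = [[1, 2, 4], [3, 6], [5]].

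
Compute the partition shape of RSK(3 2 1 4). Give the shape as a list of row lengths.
[2, 1, 1]

Row-insert each entry into an empty tableau.

After inserting 3: P = [[3]].
After inserting 2: P = [[2], [3]].
After inserting 1: P = [[1], [2], [3]].
After inserting 4: P = [[1, 4], [2], [3]].

The final insertion tableau P = [[1, 4], [2], [3]] has shape [2, 1, 1].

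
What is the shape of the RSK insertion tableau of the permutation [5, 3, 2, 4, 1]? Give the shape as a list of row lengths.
[2, 1, 1, 1]

Row-insert each entry into an empty tableau.

After inserting 5: P = [[5]].
After inserting 3: P = [[3], [5]].
After inserting 2: P = [[2], [3], [5]].
After inserting 4: P = [[2, 4], [3], [5]].
After inserting 1: P = [[1, 4], [2], [3], [5]].

The final insertion tableau P = [[1, 4], [2], [3], [5]] has shape [2, 1, 1, 1].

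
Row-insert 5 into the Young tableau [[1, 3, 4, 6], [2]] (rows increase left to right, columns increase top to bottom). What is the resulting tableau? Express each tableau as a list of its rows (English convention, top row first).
In row 1, 5 replaces 6 (the leftmost entry greater than 5); 6 is bumped to row 2. 6 is appended to row 2. The new tableau is [[1, 3, 4, 5], [2, 6]].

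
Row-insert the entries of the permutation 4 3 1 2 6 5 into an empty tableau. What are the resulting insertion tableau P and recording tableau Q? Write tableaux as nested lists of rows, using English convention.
Insert each entry of the permutation into P by Schensted row insertion, recording in Q the position of each new cell.

After inserting 4: P = [[4]].
After inserting 3: P = [[3], [4]].
After inserting 1: P = [[1], [3], [4]].
After inserting 2: P = [[1, 2], [3], [4]].
After inserting 6: P = [[1, 2, 6], [3], [4]].
After inserting 5: P = [[1, 2, 5], [3, 6], [4]].

So P = [[1, 2, 5], [3, 6], [4]], Q = [[1, 4, 5], [2, 6], [3]].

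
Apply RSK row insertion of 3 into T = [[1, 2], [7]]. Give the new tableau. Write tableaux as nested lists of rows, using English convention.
[[1, 2, 3], [7]]

3 is larger than every entry of row 1, so it is appended to row 1. The new tableau is [[1, 2, 3], [7]].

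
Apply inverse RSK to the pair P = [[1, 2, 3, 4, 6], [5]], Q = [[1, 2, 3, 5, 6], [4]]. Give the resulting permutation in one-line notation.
Reverse RSK: for i = n, n-1, ..., 1, locate i in Q, remove the corresponding corner cell from P, and reverse-bump its entry up through P; the value ejected from row 1 is w(i).

So w = 1 2 5 3 4 6.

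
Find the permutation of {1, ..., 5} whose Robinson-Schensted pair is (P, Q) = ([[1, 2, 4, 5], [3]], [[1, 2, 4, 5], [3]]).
Reverse the RSK construction: for i from n down to 1, find the cell of Q containing i, remove the entry at that cell from P, and reverse-bump it up through P; the value ejected from row 1 is w(i).

Step i=5: Q has 5 at row 1, column 4; remove that cell from P, ejecting 5. So w(5) = 5. P is now [[1, 2, 4], [3]].
Step i=4: Q has 4 at row 1, column 3; remove that cell from P, ejecting 4. So w(4) = 4. P is now [[1, 2], [3]].
Step i=3: Q has 3 at row 2, column 1; remove 3 from row 2 of P and reverse-bump: 3 enters row 1 and ejects 2. So w(3) = 2. P is now [[1, 3]].
Step i=2: Q has 2 at row 1, column 2; remove that cell from P, ejecting 3. So w(2) = 3. P is now [[1]].
Step i=1: Q has 1 at row 1, column 1; remove that cell from P, ejecting 1. So w(1) = 1. P is now [].

So w = 1 3 2 4 5.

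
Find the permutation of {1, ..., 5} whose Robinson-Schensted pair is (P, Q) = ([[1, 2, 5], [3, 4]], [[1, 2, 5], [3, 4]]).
Reverse the RSK construction: for i from n down to 1, find the cell of Q containing i, remove the entry at that cell from P, and reverse-bump it up through P; the value ejected from row 1 is w(i).

Step i=5: Q has 5 at row 1, column 3; remove that cell from P, ejecting 5. So w(5) = 5. P is now [[1, 2], [3, 4]].
Step i=4: Q has 4 at row 2, column 2; remove 4 from row 2 of P and reverse-bump: 4 enters row 1 and ejects 2. So w(4) = 2. P is now [[1, 4], [3]].
Step i=3: Q has 3 at row 2, column 1; remove 3 from row 2 of P and reverse-bump: 3 enters row 1 and ejects 1. So w(3) = 1. P is now [[3, 4]].
Step i=2: Q has 2 at row 1, column 2; remove that cell from P, ejecting 4. So w(2) = 4. P is now [[3]].
Step i=1: Q has 1 at row 1, column 1; remove that cell from P, ejecting 3. So w(1) = 3. P is now [].

So w = 3 4 1 2 5.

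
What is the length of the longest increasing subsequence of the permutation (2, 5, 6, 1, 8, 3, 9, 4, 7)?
5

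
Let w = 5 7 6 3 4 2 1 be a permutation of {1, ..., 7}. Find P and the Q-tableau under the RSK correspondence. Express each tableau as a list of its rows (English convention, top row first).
P = [[1, 4], [2, 6], [3], [5], [7]], Q = [[1, 2], [3, 5], [4], [6], [7]]

Insert each entry of the permutation into P by Schensted row insertion, recording in Q the position of each new cell.

Insert 5: appended to row 1. P = [[5]], Q = [[1]].
Insert 7: appended to row 1. P = [[5, 7]], Q = [[1, 2]].
Insert 6: 6 bumps 7 from row 1; 7 starts row 2. P = [[5, 6], [7]], Q = [[1, 2], [3]].
Insert 3: 3 bumps 5 from row 1; 5 bumps 7 from row 2; 7 starts row 3. P = [[3, 6], [5], [7]], Q = [[1, 2], [3], [4]].
Insert 4: 4 bumps 6 from row 1; 6 appends to row 2. P = [[3, 4], [5, 6], [7]], Q = [[1, 2], [3, 5], [4]].
Insert 2: 2 bumps 3 from row 1; 3 bumps 5 from row 2; 5 bumps 7 from row 3; 7 starts row 4. P = [[2, 4], [3, 6], [5], [7]], Q = [[1, 2], [3, 5], [4], [6]].
Insert 1: 1 bumps 2 from row 1; 2 bumps 3 from row 2; 3 bumps 5 from row 3; 5 bumps 7 from row 4; 7 starts row 5. P = [[1, 4], [2, 6], [3], [5], [7]], Q = [[1, 2], [3, 5], [4], [6], [7]].

So P = [[1, 4], [2, 6], [3], [5], [7]], Q = [[1, 2], [3, 5], [4], [6], [7]].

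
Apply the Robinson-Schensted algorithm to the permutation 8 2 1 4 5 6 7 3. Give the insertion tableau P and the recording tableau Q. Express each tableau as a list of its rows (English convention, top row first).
Insert each entry of the permutation into P by Schensted row insertion, recording in Q the position of each new cell.

Insert 8: appended to row 1. P = [[8]].
Insert 2: 2 bumps 8 from row 1; 8 starts row 2. P = [[2], [8]].
Insert 1: 1 bumps 2 from row 1; 2 bumps 8 from row 2; 8 starts row 3. P = [[1], [2], [8]].
Insert 4: appended to row 1. P = [[1, 4], [2], [8]].
Insert 5: appended to row 1. P = [[1, 4, 5], [2], [8]].
Insert 6: appended to row 1. P = [[1, 4, 5, 6], [2], [8]].
Insert 7: appended to row 1. P = [[1, 4, 5, 6, 7], [2], [8]].
Insert 3: 3 bumps 4 from row 1; 4 appends to row 2. P = [[1, 3, 5, 6, 7], [2, 4], [8]].

So P = [[1, 3, 5, 6, 7], [2, 4], [8]], Q = [[1, 4, 5, 6, 7], [2, 8], [3]].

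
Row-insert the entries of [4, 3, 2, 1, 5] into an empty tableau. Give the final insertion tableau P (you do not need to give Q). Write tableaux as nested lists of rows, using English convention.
P = [[1, 5], [2], [3], [4]]

After inserting 4: P = [[4]].
After inserting 3: P = [[3], [4]].
After inserting 2: P = [[2], [3], [4]].
After inserting 1: P = [[1], [2], [3], [4]].
After inserting 5: P = [[1, 5], [2], [3], [4]].

So P = [[1, 5], [2], [3], [4]].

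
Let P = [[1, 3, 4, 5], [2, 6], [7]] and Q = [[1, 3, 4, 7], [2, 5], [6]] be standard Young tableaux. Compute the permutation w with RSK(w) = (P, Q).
Reverse the RSK construction: for i from n down to 1, find the cell of Q containing i, remove the entry at that cell from P, and reverse-bump it up through P; the value ejected from row 1 is w(i).

Step i=7: Q has 7 at row 1, column 4; remove that cell from P, ejecting 5. So w(7) = 5. P is now [[1, 3, 4], [2, 6], [7]].
Step i=6: Q has 6 at row 3, column 1; remove 7 from row 3 of P and reverse-bump: 7 enters row 2 and ejects 6; 6 enters row 1 and ejects 4. So w(6) = 4. P is now [[1, 3, 6], [2, 7]].
Step i=5: Q has 5 at row 2, column 2; remove 7 from row 2 of P and reverse-bump: 7 enters row 1 and ejects 6. So w(5) = 6. P is now [[1, 3, 7], [2]].
Step i=4: Q has 4 at row 1, column 3; remove that cell from P, ejecting 7. So w(4) = 7. P is now [[1, 3], [2]].
Step i=3: Q has 3 at row 1, column 2; remove that cell from P, ejecting 3. So w(3) = 3. P is now [[1], [2]].
Step i=2: Q has 2 at row 2, column 1; remove 2 from row 2 of P and reverse-bump: 2 enters row 1 and ejects 1. So w(2) = 1. P is now [[2]].
Step i=1: Q has 1 at row 1, column 1; remove that cell from P, ejecting 2. So w(1) = 2. P is now [].

So w = 2 1 3 7 6 4 5.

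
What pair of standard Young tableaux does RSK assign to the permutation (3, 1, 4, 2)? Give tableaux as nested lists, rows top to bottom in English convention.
P = [[1, 2], [3, 4]], Q = [[1, 3], [2, 4]]

Insert each entry of the permutation into P by Schensted row insertion, recording in Q the position of each new cell.

Insert 3: appended to row 1. P = [[3]].
Insert 1: 1 bumps 3 from row 1; 3 starts row 2. P = [[1], [3]].
Insert 4: appended to row 1. P = [[1, 4], [3]].
Insert 2: 2 bumps 4 from row 1; 4 appends to row 2. P = [[1, 2], [3, 4]].

So P = [[1, 2], [3, 4]], Q = [[1, 3], [2, 4]].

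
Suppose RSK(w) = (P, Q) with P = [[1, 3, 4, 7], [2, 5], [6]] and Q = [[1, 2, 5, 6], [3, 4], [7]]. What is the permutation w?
Reverse the RSK construction: for i from n down to 1, find the cell of Q containing i, remove the entry at that cell from P, and reverse-bump it up through P; the value ejected from row 1 is w(i).

Step i=7: Q has 7 at row 3, column 1; remove 6 from row 3 of P and reverse-bump: 6 enters row 2 and ejects 5; 5 enters row 1 and ejects 4. So w(7) = 4. P is now [[1, 3, 5, 7], [2, 6]].
Step i=6: Q has 6 at row 1, column 4; remove that cell from P, ejecting 7. So w(6) = 7. P is now [[1, 3, 5], [2, 6]].
Step i=5: Q has 5 at row 1, column 3; remove that cell from P, ejecting 5. So w(5) = 5. P is now [[1, 3], [2, 6]].
Step i=4: Q has 4 at row 2, column 2; remove 6 from row 2 of P and reverse-bump: 6 enters row 1 and ejects 3. So w(4) = 3. P is now [[1, 6], [2]].
Step i=3: Q has 3 at row 2, column 1; remove 2 from row 2 of P and reverse-bump: 2 enters row 1 and ejects 1. So w(3) = 1. P is now [[2, 6]].
Step i=2: Q has 2 at row 1, column 2; remove that cell from P, ejecting 6. So w(2) = 6. P is now [[2]].
Step i=1: Q has 1 at row 1, column 1; remove that cell from P, ejecting 2. So w(1) = 2. P is now [].

So w = 2 6 1 3 5 7 4.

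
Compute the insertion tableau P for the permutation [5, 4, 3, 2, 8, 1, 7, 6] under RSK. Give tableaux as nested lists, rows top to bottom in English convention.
P = [[1, 6], [2, 7], [3, 8], [4], [5]]

Insert 5: appended to row 1. P = [[5]].
Insert 4: 4 bumps 5 from row 1; 5 starts row 2. P = [[4], [5]].
Insert 3: 3 bumps 4 from row 1; 4 bumps 5 from row 2; 5 starts row 3. P = [[3], [4], [5]].
Insert 2: 2 bumps 3 from row 1; 3 bumps 4 from row 2; 4 bumps 5 from row 3; 5 starts row 4. P = [[2], [3], [4], [5]].
Insert 8: appended to row 1. P = [[2, 8], [3], [4], [5]].
Insert 1: 1 bumps 2 from row 1; 2 bumps 3 from row 2; 3 bumps 4 from row 3; 4 bumps 5 from row 4; 5 starts row 5. P = [[1, 8], [2], [3], [4], [5]].
Insert 7: 7 bumps 8 from row 1; 8 appends to row 2. P = [[1, 7], [2, 8], [3], [4], [5]].
Insert 6: 6 bumps 7 from row 1; 7 bumps 8 from row 2; 8 appends to row 3. P = [[1, 6], [2, 7], [3, 8], [4], [5]].

So P = [[1, 6], [2, 7], [3, 8], [4], [5]].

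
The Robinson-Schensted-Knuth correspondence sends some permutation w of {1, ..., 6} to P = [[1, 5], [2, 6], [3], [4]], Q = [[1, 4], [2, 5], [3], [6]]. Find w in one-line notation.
Reverse the RSK construction: for i from n down to 1, find the cell of Q containing i, remove the entry at that cell from P, and reverse-bump it up through P; the value ejected from row 1 is w(i).

Step i=6: Q has 6 at row 4, column 1; remove 4 from row 4 of P and reverse-bump: 4 enters row 3 and ejects 3; 3 enters row 2 and ejects 2; 2 enters row 1 and ejects 1. So w(6) = 1. P is now [[2, 5], [3, 6], [4]].
Step i=5: Q has 5 at row 2, column 2; remove 6 from row 2 of P and reverse-bump: 6 enters row 1 and ejects 5. So w(5) = 5. P is now [[2, 6], [3], [4]].
Step i=4: Q has 4 at row 1, column 2; remove that cell from P, ejecting 6. So w(4) = 6. P is now [[2], [3], [4]].
Step i=3: Q has 3 at row 3, column 1; remove 4 from row 3 of P and reverse-bump: 4 enters row 2 and ejects 3; 3 enters row 1 and ejects 2. So w(3) = 2. P is now [[3], [4]].
Step i=2: Q has 2 at row 2, column 1; remove 4 from row 2 of P and reverse-bump: 4 enters row 1 and ejects 3. So w(2) = 3. P is now [[4]].
Step i=1: Q has 1 at row 1, column 1; remove that cell from P, ejecting 4. So w(1) = 4. P is now [].

So w = 4 3 2 6 5 1.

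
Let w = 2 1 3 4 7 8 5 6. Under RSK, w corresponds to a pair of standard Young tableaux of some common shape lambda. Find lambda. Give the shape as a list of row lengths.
[5, 3]

Row-insert each entry into an empty tableau.

After inserting 2: P = [[2]].
After inserting 1: P = [[1], [2]].
After inserting 3: P = [[1, 3], [2]].
After inserting 4: P = [[1, 3, 4], [2]].
After inserting 7: P = [[1, 3, 4, 7], [2]].
After inserting 8: P = [[1, 3, 4, 7, 8], [2]].
After inserting 5: P = [[1, 3, 4, 5, 8], [2, 7]].
After inserting 6: P = [[1, 3, 4, 5, 6], [2, 7, 8]].

The final insertion tableau P = [[1, 3, 4, 5, 6], [2, 7, 8]] has shape [5, 3].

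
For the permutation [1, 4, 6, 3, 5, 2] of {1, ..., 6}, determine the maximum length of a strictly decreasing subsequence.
3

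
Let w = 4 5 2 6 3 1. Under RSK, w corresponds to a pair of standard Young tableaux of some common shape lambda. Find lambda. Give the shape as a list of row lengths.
[3, 2, 1]

Row-insert each entry into an empty tableau.

After inserting 4: P = [[4]].
After inserting 5: P = [[4, 5]].
After inserting 2: P = [[2, 5], [4]].
After inserting 6: P = [[2, 5, 6], [4]].
After inserting 3: P = [[2, 3, 6], [4, 5]].
After inserting 1: P = [[1, 3, 6], [2, 5], [4]].

The final insertion tableau P = [[1, 3, 6], [2, 5], [4]] has shape [3, 2, 1].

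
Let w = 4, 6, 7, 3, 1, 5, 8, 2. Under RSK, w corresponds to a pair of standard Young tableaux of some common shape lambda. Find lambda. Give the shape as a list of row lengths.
Row-insert each entry into an empty tableau.

After inserting 4: P = [[4]].
After inserting 6: P = [[4, 6]].
After inserting 7: P = [[4, 6, 7]].
After inserting 3: P = [[3, 6, 7], [4]].
After inserting 1: P = [[1, 6, 7], [3], [4]].
After inserting 5: P = [[1, 5, 7], [3, 6], [4]].
After inserting 8: P = [[1, 5, 7, 8], [3, 6], [4]].
After inserting 2: P = [[1, 2, 7, 8], [3, 5], [4, 6]].

The final insertion tableau P = [[1, 2, 7, 8], [3, 5], [4, 6]] has shape [4, 2, 2].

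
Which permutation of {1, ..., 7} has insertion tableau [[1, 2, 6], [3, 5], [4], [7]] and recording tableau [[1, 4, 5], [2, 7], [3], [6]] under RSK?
7 4 3 5 6 1 2

Reverse the RSK construction: for i from n down to 1, find the cell of Q containing i, remove the entry at that cell from P, and reverse-bump it up through P; the value ejected from row 1 is w(i).

Step i=7: Q has 7 at row 2, column 2; remove 5 from row 2 of P and reverse-bump: 5 enters row 1 and ejects 2. So w(7) = 2. P is now [[1, 5, 6], [3], [4], [7]].
Step i=6: Q has 6 at row 4, column 1; remove 7 from row 4 of P and reverse-bump: 7 enters row 3 and ejects 4; 4 enters row 2 and ejects 3; 3 enters row 1 and ejects 1. So w(6) = 1. P is now [[3, 5, 6], [4], [7]].
Step i=5: Q has 5 at row 1, column 3; remove that cell from P, ejecting 6. So w(5) = 6. P is now [[3, 5], [4], [7]].
Step i=4: Q has 4 at row 1, column 2; remove that cell from P, ejecting 5. So w(4) = 5. P is now [[3], [4], [7]].
Step i=3: Q has 3 at row 3, column 1; remove 7 from row 3 of P and reverse-bump: 7 enters row 2 and ejects 4; 4 enters row 1 and ejects 3. So w(3) = 3. P is now [[4], [7]].
Step i=2: Q has 2 at row 2, column 1; remove 7 from row 2 of P and reverse-bump: 7 enters row 1 and ejects 4. So w(2) = 4. P is now [[7]].
Step i=1: Q has 1 at row 1, column 1; remove that cell from P, ejecting 7. So w(1) = 7. P is now [].

So w = 7 4 3 5 6 1 2.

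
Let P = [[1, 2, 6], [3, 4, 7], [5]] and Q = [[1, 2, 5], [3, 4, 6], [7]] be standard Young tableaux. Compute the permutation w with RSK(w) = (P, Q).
Reverse the RSK construction: for i from n down to 1, find the cell of Q containing i, remove the entry at that cell from P, and reverse-bump it up through P; the value ejected from row 1 is w(i).

Step i=7: Q has 7 at row 3, column 1; remove 5 from row 3 of P and reverse-bump: 5 enters row 2 and ejects 4; 4 enters row 1 and ejects 2. So w(7) = 2. P is now [[1, 4, 6], [3, 5, 7]].
Step i=6: Q has 6 at row 2, column 3; remove 7 from row 2 of P and reverse-bump: 7 enters row 1 and ejects 6. So w(6) = 6. P is now [[1, 4, 7], [3, 5]].
Step i=5: Q has 5 at row 1, column 3; remove that cell from P, ejecting 7. So w(5) = 7. P is now [[1, 4], [3, 5]].
Step i=4: Q has 4 at row 2, column 2; remove 5 from row 2 of P and reverse-bump: 5 enters row 1 and ejects 4. So w(4) = 4. P is now [[1, 5], [3]].
Step i=3: Q has 3 at row 2, column 1; remove 3 from row 2 of P and reverse-bump: 3 enters row 1 and ejects 1. So w(3) = 1. P is now [[3, 5]].
Step i=2: Q has 2 at row 1, column 2; remove that cell from P, ejecting 5. So w(2) = 5. P is now [[3]].
Step i=1: Q has 1 at row 1, column 1; remove that cell from P, ejecting 3. So w(1) = 3. P is now [].

So w = 3 5 1 4 7 6 2.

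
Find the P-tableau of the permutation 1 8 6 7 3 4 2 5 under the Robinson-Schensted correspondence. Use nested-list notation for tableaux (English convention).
After inserting 1: P = [[1]].
After inserting 8: P = [[1, 8]].
After inserting 6: P = [[1, 6], [8]].
After inserting 7: P = [[1, 6, 7], [8]].
After inserting 3: P = [[1, 3, 7], [6], [8]].
After inserting 4: P = [[1, 3, 4], [6, 7], [8]].
After inserting 2: P = [[1, 2, 4], [3, 7], [6], [8]].
After inserting 5: P = [[1, 2, 4, 5], [3, 7], [6], [8]].

So P = [[1, 2, 4, 5], [3, 7], [6], [8]].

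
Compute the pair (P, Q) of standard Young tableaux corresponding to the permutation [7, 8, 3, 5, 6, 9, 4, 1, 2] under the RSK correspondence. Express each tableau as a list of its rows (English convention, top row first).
Insert each entry of the permutation into P by Schensted row insertion, recording in Q the position of each new cell.

Insert 7: appended to row 1. P = [[7]].
Insert 8: appended to row 1. P = [[7, 8]].
Insert 3: 3 bumps 7 from row 1; 7 starts row 2. P = [[3, 8], [7]].
Insert 5: 5 bumps 8 from row 1; 8 appends to row 2. P = [[3, 5], [7, 8]].
Insert 6: appended to row 1. P = [[3, 5, 6], [7, 8]].
Insert 9: appended to row 1. P = [[3, 5, 6, 9], [7, 8]].
Insert 4: 4 bumps 5 from row 1; 5 bumps 7 from row 2; 7 starts row 3. P = [[3, 4, 6, 9], [5, 8], [7]].
Insert 1: 1 bumps 3 from row 1; 3 bumps 5 from row 2; 5 bumps 7 from row 3; 7 starts row 4. P = [[1, 4, 6, 9], [3, 8], [5], [7]].
Insert 2: 2 bumps 4 from row 1; 4 bumps 8 from row 2; 8 appends to row 3. P = [[1, 2, 6, 9], [3, 4], [5, 8], [7]].

So P = [[1, 2, 6, 9], [3, 4], [5, 8], [7]], Q = [[1, 2, 5, 6], [3, 4], [7, 9], [8]].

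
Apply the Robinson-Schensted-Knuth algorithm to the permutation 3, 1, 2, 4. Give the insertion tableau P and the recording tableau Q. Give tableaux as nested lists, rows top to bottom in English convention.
P = [[1, 2, 4], [3]], Q = [[1, 3, 4], [2]]

Insert each entry of the permutation into P by Schensted row insertion, recording in Q the position of each new cell.

Insert 3: appended to row 1. P = [[3]], Q = [[1]].
Insert 1: 1 bumps 3 from row 1; 3 starts row 2. P = [[1], [3]], Q = [[1], [2]].
Insert 2: appended to row 1. P = [[1, 2], [3]], Q = [[1, 3], [2]].
Insert 4: appended to row 1. P = [[1, 2, 4], [3]], Q = [[1, 3, 4], [2]].

So P = [[1, 2, 4], [3]], Q = [[1, 3, 4], [2]].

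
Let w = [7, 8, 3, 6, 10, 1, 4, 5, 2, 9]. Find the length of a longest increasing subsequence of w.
4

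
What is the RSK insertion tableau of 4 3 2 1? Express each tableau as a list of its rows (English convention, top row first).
After inserting 4: P = [[4]].
After inserting 3: P = [[3], [4]].
After inserting 2: P = [[2], [3], [4]].
After inserting 1: P = [[1], [2], [3], [4]].

So P = [[1], [2], [3], [4]].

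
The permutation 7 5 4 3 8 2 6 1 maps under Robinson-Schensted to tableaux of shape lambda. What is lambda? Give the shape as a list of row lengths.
[2, 2, 1, 1, 1, 1]

Row-insert each entry into an empty tableau.

After inserting 7: P = [[7]].
After inserting 5: P = [[5], [7]].
After inserting 4: P = [[4], [5], [7]].
After inserting 3: P = [[3], [4], [5], [7]].
After inserting 8: P = [[3, 8], [4], [5], [7]].
After inserting 2: P = [[2, 8], [3], [4], [5], [7]].
After inserting 6: P = [[2, 6], [3, 8], [4], [5], [7]].
After inserting 1: P = [[1, 6], [2, 8], [3], [4], [5], [7]].

The final insertion tableau P = [[1, 6], [2, 8], [3], [4], [5], [7]] has shape [2, 2, 1, 1, 1, 1].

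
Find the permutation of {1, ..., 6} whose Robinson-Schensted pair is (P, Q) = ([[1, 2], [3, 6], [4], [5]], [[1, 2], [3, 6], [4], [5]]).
5 6 4 3 1 2

Reverse RSK: for i = n, n-1, ..., 1, locate i in Q, remove the corresponding corner cell from P, and reverse-bump its entry up through P; the value ejected from row 1 is w(i).

So w = 5 6 4 3 1 2.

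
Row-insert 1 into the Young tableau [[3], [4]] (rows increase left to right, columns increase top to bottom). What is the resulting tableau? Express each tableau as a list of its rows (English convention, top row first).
In row 1, 1 replaces 3 (the leftmost entry greater than 1); 3 is bumped to row 2. In row 2, 3 replaces 4 (the leftmost entry greater than 3); 4 is bumped to row 3. 4 starts a new row 3. The new tableau is [[1], [3], [4]].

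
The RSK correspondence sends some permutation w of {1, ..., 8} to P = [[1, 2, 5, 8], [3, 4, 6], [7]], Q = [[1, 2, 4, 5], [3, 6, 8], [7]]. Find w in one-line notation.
3 4 1 7 8 6 2 5

Reverse RSK: for i = n, n-1, ..., 1, locate i in Q, remove the corresponding corner cell from P, and reverse-bump its entry up through P; the value ejected from row 1 is w(i).

So w = 3 4 1 7 8 6 2 5.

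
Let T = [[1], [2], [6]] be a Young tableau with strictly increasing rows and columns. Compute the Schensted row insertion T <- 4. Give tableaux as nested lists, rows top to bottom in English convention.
[[1, 4], [2], [6]]

4 is larger than every entry of row 1, so it is appended to row 1. The new tableau is [[1, 4], [2], [6]].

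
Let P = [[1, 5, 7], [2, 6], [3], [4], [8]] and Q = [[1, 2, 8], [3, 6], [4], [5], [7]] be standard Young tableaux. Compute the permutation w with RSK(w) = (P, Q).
Reverse the RSK construction: for i from n down to 1, find the cell of Q containing i, remove the entry at that cell from P, and reverse-bump it up through P; the value ejected from row 1 is w(i).

Step i=8: Q has 8 at row 1, column 3; remove that cell from P, ejecting 7. So w(8) = 7. P is now [[1, 5], [2, 6], [3], [4], [8]].
Step i=7: Q has 7 at row 5, column 1; remove 8 from row 5 of P and reverse-bump: 8 enters row 4 and ejects 4; 4 enters row 3 and ejects 3; 3 enters row 2 and ejects 2; 2 enters row 1 and ejects 1. So w(7) = 1. P is now [[2, 5], [3, 6], [4], [8]].
Step i=6: Q has 6 at row 2, column 2; remove 6 from row 2 of P and reverse-bump: 6 enters row 1 and ejects 5. So w(6) = 5. P is now [[2, 6], [3], [4], [8]].
Step i=5: Q has 5 at row 4, column 1; remove 8 from row 4 of P and reverse-bump: 8 enters row 3 and ejects 4; 4 enters row 2 and ejects 3; 3 enters row 1 and ejects 2. So w(5) = 2. P is now [[3, 6], [4], [8]].
Step i=4: Q has 4 at row 3, column 1; remove 8 from row 3 of P and reverse-bump: 8 enters row 2 and ejects 4; 4 enters row 1 and ejects 3. So w(4) = 3. P is now [[4, 6], [8]].
Step i=3: Q has 3 at row 2, column 1; remove 8 from row 2 of P and reverse-bump: 8 enters row 1 and ejects 6. So w(3) = 6. P is now [[4, 8]].
Step i=2: Q has 2 at row 1, column 2; remove that cell from P, ejecting 8. So w(2) = 8. P is now [[4]].
Step i=1: Q has 1 at row 1, column 1; remove that cell from P, ejecting 4. So w(1) = 4. P is now [].

So w = 4 8 6 3 2 5 1 7.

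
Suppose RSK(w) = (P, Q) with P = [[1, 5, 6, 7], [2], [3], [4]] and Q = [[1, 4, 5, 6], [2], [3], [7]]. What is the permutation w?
4 3 2 5 6 7 1

Reverse the RSK construction: for i from n down to 1, find the cell of Q containing i, remove the entry at that cell from P, and reverse-bump it up through P; the value ejected from row 1 is w(i).

Step i=7: Q has 7 at row 4, column 1; remove 4 from row 4 of P and reverse-bump: 4 enters row 3 and ejects 3; 3 enters row 2 and ejects 2; 2 enters row 1 and ejects 1. So w(7) = 1. P is now [[2, 5, 6, 7], [3], [4]].
Step i=6: Q has 6 at row 1, column 4; remove that cell from P, ejecting 7. So w(6) = 7. P is now [[2, 5, 6], [3], [4]].
Step i=5: Q has 5 at row 1, column 3; remove that cell from P, ejecting 6. So w(5) = 6. P is now [[2, 5], [3], [4]].
Step i=4: Q has 4 at row 1, column 2; remove that cell from P, ejecting 5. So w(4) = 5. P is now [[2], [3], [4]].
Step i=3: Q has 3 at row 3, column 1; remove 4 from row 3 of P and reverse-bump: 4 enters row 2 and ejects 3; 3 enters row 1 and ejects 2. So w(3) = 2. P is now [[3], [4]].
Step i=2: Q has 2 at row 2, column 1; remove 4 from row 2 of P and reverse-bump: 4 enters row 1 and ejects 3. So w(2) = 3. P is now [[4]].
Step i=1: Q has 1 at row 1, column 1; remove that cell from P, ejecting 4. So w(1) = 4. P is now [].

So w = 4 3 2 5 6 7 1.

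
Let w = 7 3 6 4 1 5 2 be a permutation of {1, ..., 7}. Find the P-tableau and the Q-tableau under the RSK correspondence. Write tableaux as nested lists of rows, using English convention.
Insert each entry of the permutation into P by Schensted row insertion, recording in Q the position of each new cell.

Insert 7: appended to row 1. P = [[7]].
Insert 3: 3 bumps 7 from row 1; 7 starts row 2. P = [[3], [7]].
Insert 6: appended to row 1. P = [[3, 6], [7]].
Insert 4: 4 bumps 6 from row 1; 6 bumps 7 from row 2; 7 starts row 3. P = [[3, 4], [6], [7]].
Insert 1: 1 bumps 3 from row 1; 3 bumps 6 from row 2; 6 bumps 7 from row 3; 7 starts row 4. P = [[1, 4], [3], [6], [7]].
Insert 5: appended to row 1. P = [[1, 4, 5], [3], [6], [7]].
Insert 2: 2 bumps 4 from row 1; 4 appends to row 2. P = [[1, 2, 5], [3, 4], [6], [7]].

So P = [[1, 2, 5], [3, 4], [6], [7]], Q = [[1, 3, 6], [2, 7], [4], [5]].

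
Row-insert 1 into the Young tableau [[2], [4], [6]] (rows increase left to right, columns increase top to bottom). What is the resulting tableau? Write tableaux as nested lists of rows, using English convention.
In row 1, 1 replaces 2 (the leftmost entry greater than 1); 2 is bumped to row 2. In row 2, 2 replaces 4 (the leftmost entry greater than 2); 4 is bumped to row 3. In row 3, 4 replaces 6 (the leftmost entry greater than 4); 6 is bumped to row 4. 6 starts a new row 4. The new tableau is [[1], [2], [4], [6]].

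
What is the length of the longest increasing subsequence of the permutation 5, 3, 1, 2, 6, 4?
3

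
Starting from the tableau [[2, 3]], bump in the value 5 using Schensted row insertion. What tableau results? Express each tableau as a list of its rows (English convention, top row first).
5 is larger than every entry of row 1, so it is appended to row 1. The new tableau is [[2, 3, 5]].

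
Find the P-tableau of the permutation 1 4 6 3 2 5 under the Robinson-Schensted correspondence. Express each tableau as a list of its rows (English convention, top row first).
P = [[1, 2, 5], [3, 6], [4]]

After inserting 1: P = [[1]].
After inserting 4: P = [[1, 4]].
After inserting 6: P = [[1, 4, 6]].
After inserting 3: P = [[1, 3, 6], [4]].
After inserting 2: P = [[1, 2, 6], [3], [4]].
After inserting 5: P = [[1, 2, 5], [3, 6], [4]].

So P = [[1, 2, 5], [3, 6], [4]].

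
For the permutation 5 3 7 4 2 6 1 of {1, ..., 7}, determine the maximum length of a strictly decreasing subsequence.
4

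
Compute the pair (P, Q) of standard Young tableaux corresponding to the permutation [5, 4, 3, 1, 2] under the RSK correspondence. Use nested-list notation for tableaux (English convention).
Insert each entry of the permutation into P by Schensted row insertion, recording in Q the position of each new cell.

Insert 5: appended to row 1. P = [[5]].
Insert 4: 4 bumps 5 from row 1; 5 starts row 2. P = [[4], [5]].
Insert 3: 3 bumps 4 from row 1; 4 bumps 5 from row 2; 5 starts row 3. P = [[3], [4], [5]].
Insert 1: 1 bumps 3 from row 1; 3 bumps 4 from row 2; 4 bumps 5 from row 3; 5 starts row 4. P = [[1], [3], [4], [5]].
Insert 2: appended to row 1. P = [[1, 2], [3], [4], [5]].

So P = [[1, 2], [3], [4], [5]], Q = [[1, 5], [2], [3], [4]].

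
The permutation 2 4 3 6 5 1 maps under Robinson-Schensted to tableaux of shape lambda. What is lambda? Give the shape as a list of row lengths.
Row-insert each entry into an empty tableau.

After inserting 2: P = [[2]].
After inserting 4: P = [[2, 4]].
After inserting 3: P = [[2, 3], [4]].
After inserting 6: P = [[2, 3, 6], [4]].
After inserting 5: P = [[2, 3, 5], [4, 6]].
After inserting 1: P = [[1, 3, 5], [2, 6], [4]].

The final insertion tableau P = [[1, 3, 5], [2, 6], [4]] has shape [3, 2, 1].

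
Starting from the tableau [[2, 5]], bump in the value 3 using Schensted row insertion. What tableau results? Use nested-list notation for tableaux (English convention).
[[2, 3], [5]]

In row 1, 3 replaces 5 (the leftmost entry greater than 3); 5 is bumped to row 2. 5 starts a new row 2. The new tableau is [[2, 3], [5]].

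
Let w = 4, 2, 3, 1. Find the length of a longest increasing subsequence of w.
2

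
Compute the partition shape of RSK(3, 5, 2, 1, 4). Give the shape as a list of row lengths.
Row-insert each entry into an empty tableau.

After inserting 3: P = [[3]].
After inserting 5: P = [[3, 5]].
After inserting 2: P = [[2, 5], [3]].
After inserting 1: P = [[1, 5], [2], [3]].
After inserting 4: P = [[1, 4], [2, 5], [3]].

The final insertion tableau P = [[1, 4], [2, 5], [3]] has shape [2, 2, 1].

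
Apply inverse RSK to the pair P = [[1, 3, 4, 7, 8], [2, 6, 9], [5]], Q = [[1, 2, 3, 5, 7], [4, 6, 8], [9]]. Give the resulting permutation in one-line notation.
2 5 6 3 7 4 9 8 1

Reverse RSK: for i = n, n-1, ..., 1, locate i in Q, remove the corresponding corner cell from P, and reverse-bump its entry up through P; the value ejected from row 1 is w(i).

So w = 2 5 6 3 7 4 9 8 1.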